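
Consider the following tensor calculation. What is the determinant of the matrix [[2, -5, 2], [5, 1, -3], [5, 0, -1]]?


Expanding along the first row, det(A) = a11*M_11 - a12*M_12 + a13*M_13, where M_1j is the (1,j) minor.
Minor M_11 = 1*-1 - -3*0 = -1
Minor M_12 = 5*-1 - -3*5 = 10
Minor M_13 = 5*0 - 1*5 = -5
det = 2*(-1) - -5*(10) + 2*(-5)
    = -2 - -50 + -10
    = 38

38


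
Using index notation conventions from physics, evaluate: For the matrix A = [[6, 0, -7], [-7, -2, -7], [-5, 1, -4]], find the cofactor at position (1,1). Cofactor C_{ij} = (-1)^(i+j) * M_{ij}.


To find cofactor C_{11}, delete row 1 and column 1.
The resulting 2x2 submatrix is: [[-2, -7], [1, -4]]
Minor M_{11} = -2*-4 - -7*1
  = 8 - -7 = 15
Sign = (-1)^(1+1) = (-1)^2 = 1
Cofactor C_{11} = 1 * 15 = 15

15


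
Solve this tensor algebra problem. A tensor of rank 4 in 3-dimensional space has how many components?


The number of components of a rank-r tensor in d dimensions is d^r.
Here d = 3 and r = 4.
3^4 = 81

81


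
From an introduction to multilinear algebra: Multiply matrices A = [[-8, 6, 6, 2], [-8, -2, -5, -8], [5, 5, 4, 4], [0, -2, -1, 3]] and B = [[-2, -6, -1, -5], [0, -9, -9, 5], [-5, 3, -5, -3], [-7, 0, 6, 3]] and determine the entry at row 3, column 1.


(AB)_{ij} = sum_k A_{ik} B_{kj}.
For i=3, j=1:
A_{31} * B_{11} = 5 * -2 = -10
A_{32} * B_{21} = 5 * 0 = 0
A_{33} * B_{31} = 4 * -5 = -20
A_{34} * B_{41} = 4 * -7 = -28
Sum = -10 + 0 + -20 + -28 = -58

-58


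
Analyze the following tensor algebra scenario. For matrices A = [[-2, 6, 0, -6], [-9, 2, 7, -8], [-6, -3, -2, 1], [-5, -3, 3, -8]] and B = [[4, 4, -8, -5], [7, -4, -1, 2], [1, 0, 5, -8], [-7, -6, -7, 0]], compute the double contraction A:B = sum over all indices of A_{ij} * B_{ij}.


A:B = sum over all i,j of A_{ij} * B_{ij}.
Row 1: -2*4=-8, 6*4=24, 0*-8=0, -6*-5=30 => row sum = 46
Row 2: -9*7=-63, 2*-4=-8, 7*-1=-7, -8*2=-16 => row sum = -94
Row 3: -6*1=-6, -3*0=0, -2*5=-10, 1*-8=-8 => row sum = -24
Row 4: -5*-7=35, -3*-6=18, 3*-7=-21, -8*0=0 => row sum = 32
Total = 46 + -94 + -24 + 32 = -40

-40


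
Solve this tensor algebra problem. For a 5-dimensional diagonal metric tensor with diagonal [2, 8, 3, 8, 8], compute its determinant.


For a diagonal metric, the determinant is the product of diagonal entries.
Diagonal entries: 2, 8, 3, 8, 8
det(g) = 2 * 8 * 3 * 8 * 8 = 3072

3072


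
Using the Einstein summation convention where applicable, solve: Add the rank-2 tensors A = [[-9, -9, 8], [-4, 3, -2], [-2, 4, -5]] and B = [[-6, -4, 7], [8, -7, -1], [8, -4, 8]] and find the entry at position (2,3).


Tensor addition is component-wise: (A + B)_{ij} = A_{ij} + B_{ij}.
A_{23} = -2
B_{23} = -1
(A + B)_{23} = -2 + -1 = -3

-3


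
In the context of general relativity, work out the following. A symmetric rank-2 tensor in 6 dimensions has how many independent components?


A symmetric rank-2 tensor in d dimensions has d(d+1)/2 independent components.
d = 6
d(d+1)/2 = 6 * 7 / 2 = 42 / 2 = 21

21


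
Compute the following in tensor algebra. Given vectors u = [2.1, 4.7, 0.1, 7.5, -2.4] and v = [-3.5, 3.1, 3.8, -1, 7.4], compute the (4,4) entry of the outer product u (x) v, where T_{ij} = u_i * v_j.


The outer product entry T_{ij} = u_i * v_j.
We need i=4, j=4.
u_4 = 7.5, v_4 = -1
T_{4,4} = 7.5 * -1 = -7.5

-7.5


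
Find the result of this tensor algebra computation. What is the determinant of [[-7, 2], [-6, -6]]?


For a 2x2 matrix [[a, b], [c, d]], det = a*d - b*c.
a = -7, b = 2, c = -6, d = -6
a*d = -7 * -6 = 42
b*c = 2 * -6 = -12
det = 42 - -12 = 54

54


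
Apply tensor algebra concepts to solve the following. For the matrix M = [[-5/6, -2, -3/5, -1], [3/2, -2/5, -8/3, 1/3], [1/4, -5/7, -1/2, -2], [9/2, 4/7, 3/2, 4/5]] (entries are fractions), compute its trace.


The trace is the sum of diagonal entries.
Diagonal: M[1,1] = -5/6, M[2,2] = -2/5, M[3,3] = -1/2, M[4,4] = 4/5
Tr(M) = -5/6 + -2/5 + -1/2 + 4/5
Computing step by step:
After adding M[1,1]: -5/6
After adding M[2,2]: -37/30
After adding M[3,3]: -26/15
After adding M[4,4]: -14/15
Tr(M) = -14/15

-14/15


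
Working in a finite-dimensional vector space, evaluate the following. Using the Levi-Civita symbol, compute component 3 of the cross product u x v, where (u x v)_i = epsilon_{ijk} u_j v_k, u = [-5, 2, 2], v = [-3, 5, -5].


(u x v)_3 = sum_{j,k} epsilon_{3jk} u_j v_k. Only permutations of (1,2,3) contribute; the two non-zero terms are:
eps_{312} u_1 v_2 = 1 * -5 * 5 = -25
eps_{321} u_2 v_1 = -1 * 2 * -3 = 6
(u x v)_3 = -19

-19


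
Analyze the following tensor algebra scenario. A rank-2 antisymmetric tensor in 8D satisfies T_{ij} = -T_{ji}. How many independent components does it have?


An antisymmetric rank-2 tensor satisfies A_{ij} = -A_{ji}, so diagonal entries are zero.
The independent components are the upper-triangular entries: C(n, 2) = n(n-1)/2.
n = 8
C(8, 2) = 8 * 7 / 2 = 56 / 2 = 28

28


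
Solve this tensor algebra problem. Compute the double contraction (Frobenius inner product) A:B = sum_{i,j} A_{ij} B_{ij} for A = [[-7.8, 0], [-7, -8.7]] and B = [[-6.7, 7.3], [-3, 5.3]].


A:B = sum over all i,j of A_{ij} * B_{ij}.
Row 1: -7.8*-6.7=52.26, 0*7.3=0 => row sum = 52.26
Row 2: -7*-3=21, -8.7*5.3=-46.11 => row sum = -25.11
Total = 52.26 + -25.11 = 27.15

27.15


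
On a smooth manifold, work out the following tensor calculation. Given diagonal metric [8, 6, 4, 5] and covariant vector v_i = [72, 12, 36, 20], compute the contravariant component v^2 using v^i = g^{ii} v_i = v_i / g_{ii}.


To raise an index with a diagonal metric: v^i = v_i / g_{ii}.
For index 2: v_2 = 12, g_{22} = 6
v^2 = 12 / 6 = 2

2


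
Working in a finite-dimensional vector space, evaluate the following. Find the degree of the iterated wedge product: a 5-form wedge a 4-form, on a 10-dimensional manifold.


The degree of a wedge product is the sum of the degrees of the individual forms.
Degrees: 5, 4
Total degree = 5 + 4 = 9

9


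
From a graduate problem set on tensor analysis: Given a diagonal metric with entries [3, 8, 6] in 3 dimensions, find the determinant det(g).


For a diagonal metric, the determinant is the product of diagonal entries.
Diagonal entries: 3, 8, 6
det(g) = 3 * 8 * 6 = 144

144


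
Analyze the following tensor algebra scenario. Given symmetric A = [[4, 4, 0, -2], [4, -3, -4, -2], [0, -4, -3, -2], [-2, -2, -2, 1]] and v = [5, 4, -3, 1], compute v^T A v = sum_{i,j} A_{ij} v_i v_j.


First compute Av:
(Av)_1 = 4*5 + 4*4 + 0*-3 + -2*1 = 34
(Av)_2 = 4*5 + -3*4 + -4*-3 + -2*1 = 18
(Av)_3 = 0*5 + -4*4 + -3*-3 + -2*1 = -9
(Av)_4 = -2*5 + -2*4 + -2*-3 + 1*1 = -11
Av = [34, 18, -9, -11]
Then v^T (Av) = 5*34 + 4*18 + -3*-9 + 1*-11
= 170 + 72 + 27 + -11 = 258

258


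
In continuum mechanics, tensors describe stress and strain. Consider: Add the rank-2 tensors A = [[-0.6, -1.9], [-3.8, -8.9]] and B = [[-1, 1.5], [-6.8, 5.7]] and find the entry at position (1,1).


Tensor addition is component-wise: (A + B)_{ij} = A_{ij} + B_{ij}.
A_{11} = -0.6
B_{11} = -1
(A + B)_{11} = -0.6 + -1 = -1.6

-1.6


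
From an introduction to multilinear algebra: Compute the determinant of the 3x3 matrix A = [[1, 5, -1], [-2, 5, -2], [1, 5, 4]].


Expanding along the first row, det(A) = a11*M_11 - a12*M_12 + a13*M_13, where M_1j is the (1,j) minor.
Minor M_11 = 5*4 - -2*5 = 30
Minor M_12 = -2*4 - -2*1 = -6
Minor M_13 = -2*5 - 5*1 = -15
det = 1*(30) - 5*(-6) + -1*(-15)
    = 30 - -30 + 15
    = 75

75


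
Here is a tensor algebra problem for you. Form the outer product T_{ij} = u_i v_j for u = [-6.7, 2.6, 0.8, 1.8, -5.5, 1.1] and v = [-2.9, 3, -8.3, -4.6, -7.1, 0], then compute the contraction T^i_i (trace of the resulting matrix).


The outer product gives T_{ij} = u_i v_j.
The trace (contraction) is Tr(T) = sum_i T_{ii} = sum_i u_i v_i.
Diagonal entries:
T_{11} = u_1 * v_1 = -6.7 * -2.9 = 19.43
T_{22} = u_2 * v_2 = 2.6 * 3 = 7.8
T_{33} = u_3 * v_3 = 0.8 * -8.3 = -6.64
T_{44} = u_4 * v_4 = 1.8 * -4.6 = -8.28
T_{55} = u_5 * v_5 = -5.5 * -7.1 = 39.05
T_{66} = u_6 * v_6 = 1.1 * 0 = 0
Tr(T) = 19.43 + 7.8 + -6.64 + -8.28 + 39.05 + 0 = 51.36

51.36


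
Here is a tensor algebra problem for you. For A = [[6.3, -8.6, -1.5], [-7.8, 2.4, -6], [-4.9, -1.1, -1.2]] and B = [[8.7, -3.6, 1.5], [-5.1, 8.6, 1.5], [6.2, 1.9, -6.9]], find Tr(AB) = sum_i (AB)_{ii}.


Tr(AB) = sum_i (AB)_{ii} where (AB)_{ii} = sum_k A_{ik} B_{ki}.
(AB)_{11} = 6.3*8.7 + -8.6*-5.1 + -1.5*6.2 = 89.37
(AB)_{22} = -7.8*-3.6 + 2.4*8.6 + -6*1.9 = 37.32
(AB)_{33} = -4.9*1.5 + -1.1*1.5 + -1.2*-6.9 = -0.72
Tr(AB) = 89.37 + 37.32 + -0.72 = 125.97

125.97


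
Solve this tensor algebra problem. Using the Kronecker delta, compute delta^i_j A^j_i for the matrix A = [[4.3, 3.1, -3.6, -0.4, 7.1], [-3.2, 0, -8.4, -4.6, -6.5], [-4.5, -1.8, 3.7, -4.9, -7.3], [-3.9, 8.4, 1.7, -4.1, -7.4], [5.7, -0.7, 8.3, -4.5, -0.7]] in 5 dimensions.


The contraction (trace) of a rank-2 tensor is the sum of its diagonal elements.
Diagonal entries: A[1,1] = 4.3, A[2,2] = 0, A[3,3] = 3.7, A[4,4] = -4.1, A[5,5] = -0.7
Tr(A) = 4.3 + 0 + 3.7 + -4.1 + -0.7 = 3.2

3.2


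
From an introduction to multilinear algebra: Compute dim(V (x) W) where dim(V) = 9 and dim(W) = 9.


The dimension of a tensor product is the product of dimensions.
dim(V) = 9, dim(W) = 9
dim(V (x) W) = 9 * 9 = 81

81


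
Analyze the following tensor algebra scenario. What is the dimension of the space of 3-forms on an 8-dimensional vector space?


The dimension of the space of p-forms on an n-dimensional space is C(n, p).
n = 8, p = 3
C(8, 3) = 8! / (3! * 5!) = 56

56


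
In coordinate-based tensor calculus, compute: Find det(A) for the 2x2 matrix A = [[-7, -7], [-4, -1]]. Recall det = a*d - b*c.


For a 2x2 matrix [[a, b], [c, d]], det = a*d - b*c.
a = -7, b = -7, c = -4, d = -1
a*d = -7 * -1 = 7
b*c = -7 * -4 = 28
det = 7 - 28 = -21

-21


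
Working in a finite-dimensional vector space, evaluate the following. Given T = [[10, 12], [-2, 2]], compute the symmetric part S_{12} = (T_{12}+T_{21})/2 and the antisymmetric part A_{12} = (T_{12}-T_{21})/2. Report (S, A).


T_{12} = 12
T_{21} = -2
S_{12} = (12 + -2)/2 = 10/2 = 5
A_{12} = (12 - -2)/2 = 14/2 = 7
Check: S + A = 5 + 7 = 12 = T_{12}.

(5, 7)


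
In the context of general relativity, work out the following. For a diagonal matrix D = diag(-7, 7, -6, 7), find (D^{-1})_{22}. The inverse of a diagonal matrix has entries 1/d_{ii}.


For a diagonal matrix, the inverse has entries (D^{-1})_{ii} = 1/d_{ii}.
The diagonal entries are: d_{11} = -7, d_{22} = 7, d_{33} = -6, d_{44} = 7
We need (D^{-1})_{22} = 1/d_{22} = 1/7 = 1/7

1/7


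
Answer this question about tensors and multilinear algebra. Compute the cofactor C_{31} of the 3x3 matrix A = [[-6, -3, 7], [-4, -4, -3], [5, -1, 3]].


To find cofactor C_{31}, delete row 3 and column 1.
The resulting 2x2 submatrix is: [[-3, 7], [-4, -3]]
Minor M_{31} = -3*-3 - 7*-4
  = 9 - -28 = 37
Sign = (-1)^(3+1) = (-1)^4 = 1
Cofactor C_{31} = 1 * 37 = 37

37


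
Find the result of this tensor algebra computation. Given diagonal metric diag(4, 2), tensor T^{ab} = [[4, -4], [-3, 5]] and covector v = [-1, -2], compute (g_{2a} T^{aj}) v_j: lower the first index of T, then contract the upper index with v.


Step 1: lower the first index. For a diagonal metric, g_{ia} T^{aj} = g_{ii} T^{ij} (no sum on i).
g_{22} = 2
S_2{}^1 = 2 * T^{21} = 2 * -3 = -6
S_2{}^2 = 2 * T^{22} = 2 * 5 = 10
Step 2: contract S_2{}^j with v_j.
S_2{}^1 * v_1 = -6 * -1 = 6
S_2{}^2 * v_2 = 10 * -2 = -20
Result = 6 + -20 = -14

-14


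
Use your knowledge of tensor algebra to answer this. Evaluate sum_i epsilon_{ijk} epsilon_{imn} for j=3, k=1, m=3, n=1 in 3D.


Using the identity: epsilon_{ijk} epsilon_{imn} = delta_{jm} delta_{kn} - delta_{jn} delta_{km}.
delta_{33} = 1
delta_{11} = 1
delta_{31} = 0
delta_{13} = 0
Result = 1 * 1 - 0 * 0 = 1 - 0 = 1

1


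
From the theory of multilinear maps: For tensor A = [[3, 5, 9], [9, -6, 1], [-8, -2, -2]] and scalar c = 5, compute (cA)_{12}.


Scalar multiplication: (cA)_{ij} = c * A_{ij}.
c = 5
A_{12} = 5
(cA)_{12} = 5 * 5 = 25

25


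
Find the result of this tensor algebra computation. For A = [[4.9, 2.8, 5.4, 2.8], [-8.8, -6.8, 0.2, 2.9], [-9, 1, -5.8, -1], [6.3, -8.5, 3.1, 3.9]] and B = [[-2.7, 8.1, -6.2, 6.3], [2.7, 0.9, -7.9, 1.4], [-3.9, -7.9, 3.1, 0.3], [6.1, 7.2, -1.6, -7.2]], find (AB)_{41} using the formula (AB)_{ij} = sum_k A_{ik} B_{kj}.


(AB)_{ij} = sum_k A_{ik} B_{kj}.
For i=4, j=1:
A_{41} * B_{11} = 6.3 * -2.7 = -17.01
A_{42} * B_{21} = -8.5 * 2.7 = -22.95
A_{43} * B_{31} = 3.1 * -3.9 = -12.09
A_{44} * B_{41} = 3.9 * 6.1 = 23.79
Sum = -17.01 + -22.95 + -12.09 + 23.79 = -28.26

-28.26


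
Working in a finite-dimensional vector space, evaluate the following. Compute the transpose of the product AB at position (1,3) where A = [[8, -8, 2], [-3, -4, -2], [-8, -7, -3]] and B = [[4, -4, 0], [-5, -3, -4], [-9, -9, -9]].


(AB)^T_{ij} = (AB)_{ji} = sum_k A_{jk} B_{ki}.
For i=1, j=3 we need (AB)_{31}:
A_{31} * B_{11} = -8 * 4 = -32
A_{32} * B_{21} = -7 * -5 = 35
A_{33} * B_{31} = -3 * -9 = 27
Sum = -32 + 35 + 27 = 30

30


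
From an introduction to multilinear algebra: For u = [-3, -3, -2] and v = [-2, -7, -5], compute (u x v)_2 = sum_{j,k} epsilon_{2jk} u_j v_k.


(u x v)_2 = sum_{j,k} epsilon_{2jk} u_j v_k. Only permutations of (1,2,3) contribute; the two non-zero terms are:
eps_{213} u_1 v_3 = -1 * -3 * -5 = -15
eps_{231} u_3 v_1 = 1 * -2 * -2 = 4
(u x v)_2 = -11

-11


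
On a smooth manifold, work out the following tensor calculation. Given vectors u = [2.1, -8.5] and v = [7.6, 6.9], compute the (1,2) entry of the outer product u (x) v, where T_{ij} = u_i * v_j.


The outer product entry T_{ij} = u_i * v_j.
We need i=1, j=2.
u_1 = 2.1, v_2 = 6.9
T_{1,2} = 2.1 * 6.9 = 14.49

14.49


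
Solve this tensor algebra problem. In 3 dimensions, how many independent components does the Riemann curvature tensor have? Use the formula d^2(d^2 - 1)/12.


The Riemann tensor in d dimensions has d^2(d^2 - 1)/12 independent components.
d = 3, so d^2 = 9
d^2 - 1 = 8
d^2(d^2 - 1) = 9 * 8 = 72
Divide by 12: 72 / 12 = 6

6


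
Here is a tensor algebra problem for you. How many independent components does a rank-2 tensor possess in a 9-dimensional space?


The number of components of a rank-r tensor in d dimensions is d^r.
Here d = 9 and r = 2.
9^2 = 81

81


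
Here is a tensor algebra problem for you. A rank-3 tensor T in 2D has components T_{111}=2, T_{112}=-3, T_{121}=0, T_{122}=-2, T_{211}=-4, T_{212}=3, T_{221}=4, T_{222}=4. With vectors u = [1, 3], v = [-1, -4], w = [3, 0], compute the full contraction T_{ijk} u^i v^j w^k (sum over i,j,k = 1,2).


S = sum over i,j,k of T_{ijk} u_i v_j w_k. Expanding all 8 terms:
T_{111}*u_1*v_1*w_1 = 2*1*-1*3 = -6  (running total: -6)
T_{112}*u_1*v_1*w_2 = -3*1*-1*0 = 0  (running total: -6)
T_{121}*u_1*v_2*w_1 = 0*1*-4*3 = 0  (running total: -6)
T_{122}*u_1*v_2*w_2 = -2*1*-4*0 = 0  (running total: -6)
T_{211}*u_2*v_1*w_1 = -4*3*-1*3 = 36  (running total: 30)
T_{212}*u_2*v_1*w_2 = 3*3*-1*0 = 0  (running total: 30)
T_{221}*u_2*v_2*w_1 = 4*3*-4*3 = -144  (running total: -114)
T_{222}*u_2*v_2*w_2 = 4*3*-4*0 = 0  (running total: -114)
S = -114

-114


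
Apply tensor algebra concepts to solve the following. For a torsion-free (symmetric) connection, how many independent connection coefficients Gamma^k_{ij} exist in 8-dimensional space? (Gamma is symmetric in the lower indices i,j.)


Christoffel symbols Gamma^k_{ij} are symmetric in i,j, so there are d * d(d+1)/2 independent symbols.
d = 8
d(d+1)/2 = 8 * 9 / 2 = 36
Total = 8 * 36 = 288

288


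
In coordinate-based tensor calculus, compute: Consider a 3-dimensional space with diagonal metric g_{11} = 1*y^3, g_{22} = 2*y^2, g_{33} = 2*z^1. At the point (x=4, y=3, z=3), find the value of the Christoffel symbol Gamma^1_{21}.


For a diagonal metric, Gamma^k_{ij} = (1/2) g^{kk} (dg_{ik}/dx_j + dg_{jk}/dx_i - dg_{ij}/dx_k).
The metric is diagonal, so g_{ab} = 0 for a != b.
At the given point: g_{11} = 27, g_{22} = 18, g_{33} = 6
g^{11} = 1/27
dg_{21}/dx_1 = 0 (off-diagonal)
dg_{11}/dx_2 = dg_{11}/dx_2 = 27
dg_{21}/dx_1 = 0 (off-diagonal)
Numerator = 0 + 27 - 0 = 27
Gamma^1_{21} = 27 / (2 * 27) = 1/2

1/2


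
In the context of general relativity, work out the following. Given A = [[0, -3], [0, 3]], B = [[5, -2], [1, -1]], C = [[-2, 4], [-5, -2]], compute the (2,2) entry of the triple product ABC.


(ABC)_{22} = sum_m (AB)_{2m} C_{m2}. First compute row 2 of AB.
(AB)_{21} = 0*5 + 3*1 = 3
(AB)_{22} = 0*-2 + 3*-1 = -3
Now contract with column 2 of C:
(AB)_{21} * C_{12} = 3 * 4 = 12
(AB)_{22} * C_{22} = -3 * -2 = 6
(ABC)_{22} = 12 + 6 = 18

18


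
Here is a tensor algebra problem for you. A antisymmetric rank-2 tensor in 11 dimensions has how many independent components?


A antisymmetric rank-2 tensor in d dimensions has d(d-1)/2 independent components.
d = 11
d(d-1)/2 = 11 * 10 / 2 = 110 / 2 = 55

55


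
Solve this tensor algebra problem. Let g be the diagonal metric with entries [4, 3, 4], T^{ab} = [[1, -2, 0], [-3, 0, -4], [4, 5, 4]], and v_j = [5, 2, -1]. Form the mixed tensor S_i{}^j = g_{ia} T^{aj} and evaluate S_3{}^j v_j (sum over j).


Step 1: lower the first index. For a diagonal metric, g_{ia} T^{aj} = g_{ii} T^{ij} (no sum on i).
g_{33} = 4
S_3{}^1 = 4 * T^{31} = 4 * 4 = 16
S_3{}^2 = 4 * T^{32} = 4 * 5 = 20
S_3{}^3 = 4 * T^{33} = 4 * 4 = 16
Step 2: contract S_3{}^j with v_j.
S_3{}^1 * v_1 = 16 * 5 = 80
S_3{}^2 * v_2 = 20 * 2 = 40
S_3{}^3 * v_3 = 16 * -1 = -16
Result = 80 + 40 + -16 = 104

104


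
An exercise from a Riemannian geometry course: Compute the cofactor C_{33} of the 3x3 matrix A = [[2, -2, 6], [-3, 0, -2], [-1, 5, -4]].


To find cofactor C_{33}, delete row 3 and column 3.
The resulting 2x2 submatrix is: [[2, -2], [-3, 0]]
Minor M_{33} = 2*0 - -2*-3
  = 0 - 6 = -6
Sign = (-1)^(3+3) = (-1)^6 = 1
Cofactor C_{33} = 1 * -6 = -6

-6


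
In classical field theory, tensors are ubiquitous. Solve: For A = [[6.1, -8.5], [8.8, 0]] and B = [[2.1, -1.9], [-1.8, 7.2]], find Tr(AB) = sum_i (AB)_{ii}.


Tr(AB) = sum_i (AB)_{ii} where (AB)_{ii} = sum_k A_{ik} B_{ki}.
(AB)_{11} = 6.1*2.1 + -8.5*-1.8 = 28.11
(AB)_{22} = 8.8*-1.9 + 0*7.2 = -16.72
Tr(AB) = 28.11 + -16.72 = 11.39

11.39


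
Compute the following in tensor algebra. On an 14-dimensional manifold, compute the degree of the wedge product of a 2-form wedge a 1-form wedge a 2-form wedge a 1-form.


The degree of a wedge product is the sum of the degrees of the individual forms.
Degrees: 2, 1, 2, 1
Total degree = 2 + 1 + 2 + 1 = 6

6


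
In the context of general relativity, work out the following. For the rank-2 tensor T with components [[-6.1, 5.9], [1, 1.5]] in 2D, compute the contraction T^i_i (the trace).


The contraction (trace) of a rank-2 tensor is the sum of its diagonal elements.
Diagonal entries: A[1,1] = -6.1, A[2,2] = 1.5
Tr(A) = -6.1 + 1.5 = -4.6

-4.6


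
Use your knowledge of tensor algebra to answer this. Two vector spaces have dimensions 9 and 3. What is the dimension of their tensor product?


The dimension of a tensor product is the product of dimensions.
dim(V) = 9, dim(W) = 3
dim(V (x) W) = 9 * 3 = 27

27


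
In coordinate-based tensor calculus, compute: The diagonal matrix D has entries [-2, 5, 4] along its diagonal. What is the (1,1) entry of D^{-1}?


For a diagonal matrix, the inverse has entries (D^{-1})_{ii} = 1/d_{ii}.
The diagonal entries are: d_{11} = -2, d_{22} = 5, d_{33} = 4
We need (D^{-1})_{11} = 1/d_{11} = 1/-2 = -1/2

-1/2


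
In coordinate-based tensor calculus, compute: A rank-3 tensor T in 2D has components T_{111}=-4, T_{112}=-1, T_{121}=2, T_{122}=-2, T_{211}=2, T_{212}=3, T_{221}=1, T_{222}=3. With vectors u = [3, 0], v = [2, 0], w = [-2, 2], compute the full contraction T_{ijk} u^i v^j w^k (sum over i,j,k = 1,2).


S = sum over i,j,k of T_{ijk} u_i v_j w_k. Expanding all 8 terms:
T_{111}*u_1*v_1*w_1 = -4*3*2*-2 = 48  (running total: 48)
T_{112}*u_1*v_1*w_2 = -1*3*2*2 = -12  (running total: 36)
T_{121}*u_1*v_2*w_1 = 2*3*0*-2 = 0  (running total: 36)
T_{122}*u_1*v_2*w_2 = -2*3*0*2 = 0  (running total: 36)
T_{211}*u_2*v_1*w_1 = 2*0*2*-2 = 0  (running total: 36)
T_{212}*u_2*v_1*w_2 = 3*0*2*2 = 0  (running total: 36)
T_{221}*u_2*v_2*w_1 = 1*0*0*-2 = 0  (running total: 36)
T_{222}*u_2*v_2*w_2 = 3*0*0*2 = 0  (running total: 36)
S = 36

36


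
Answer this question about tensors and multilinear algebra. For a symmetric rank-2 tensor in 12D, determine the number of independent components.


A symmetric rank-2 tensor in d dimensions has d(d+1)/2 independent components.
d = 12
d(d+1)/2 = 12 * 13 / 2 = 156 / 2 = 78

78


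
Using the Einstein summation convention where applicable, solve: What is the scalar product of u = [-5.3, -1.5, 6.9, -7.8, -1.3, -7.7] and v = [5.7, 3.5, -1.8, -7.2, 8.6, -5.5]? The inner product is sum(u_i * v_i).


The inner product u . v = sum of u_i * v_i.
Term-by-term: -5.3 * 5.7, -1.5 * 3.5, 6.9 * -1.8, -7.8 * -7.2, -1.3 * 8.6, -7.7 * -5.5
Products: -30.21, -5.25, -12.42, 56.16, -11.18, 42.35
Sum = -30.21 + -5.25 + -12.42 + 56.16 + -11.18 + 42.35 = 39.45

39.45


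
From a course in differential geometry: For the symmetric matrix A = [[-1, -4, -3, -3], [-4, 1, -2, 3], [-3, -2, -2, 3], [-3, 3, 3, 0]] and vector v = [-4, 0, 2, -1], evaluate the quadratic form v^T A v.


First compute Av:
(Av)_1 = -1*-4 + -4*0 + -3*2 + -3*-1 = 1
(Av)_2 = -4*-4 + 1*0 + -2*2 + 3*-1 = 9
(Av)_3 = -3*-4 + -2*0 + -2*2 + 3*-1 = 5
(Av)_4 = -3*-4 + 3*0 + 3*2 + 0*-1 = 18
Av = [1, 9, 5, 18]
Then v^T (Av) = -4*1 + 0*9 + 2*5 + -1*18
= -4 + 0 + 10 + -18 = -12

-12


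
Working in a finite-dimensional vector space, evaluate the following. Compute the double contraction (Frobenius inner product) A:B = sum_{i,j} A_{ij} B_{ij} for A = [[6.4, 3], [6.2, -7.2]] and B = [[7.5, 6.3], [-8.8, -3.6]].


A:B = sum over all i,j of A_{ij} * B_{ij}.
Row 1: 6.4*7.5=48, 3*6.3=18.9 => row sum = 66.9
Row 2: 6.2*-8.8=-54.56, -7.2*-3.6=25.92 => row sum = -28.64
Total = 66.9 + -28.64 = 38.26

38.26


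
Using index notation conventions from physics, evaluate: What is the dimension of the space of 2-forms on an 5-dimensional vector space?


The dimension of the space of p-forms on an n-dimensional space is C(n, p).
n = 5, p = 2
C(5, 2) = 5! / (2! * 3!) = 10

10


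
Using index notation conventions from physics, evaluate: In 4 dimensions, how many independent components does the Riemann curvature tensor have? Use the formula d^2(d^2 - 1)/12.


The Riemann tensor in d dimensions has d^2(d^2 - 1)/12 independent components.
d = 4, so d^2 = 16
d^2 - 1 = 15
d^2(d^2 - 1) = 16 * 15 = 240
Divide by 12: 240 / 12 = 20

20


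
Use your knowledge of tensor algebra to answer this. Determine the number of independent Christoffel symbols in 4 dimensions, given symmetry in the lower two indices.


Christoffel symbols Gamma^k_{ij} are symmetric in i,j, so there are d * d(d+1)/2 independent symbols.
d = 4
d(d+1)/2 = 4 * 5 / 2 = 10
Total = 4 * 10 = 40

40


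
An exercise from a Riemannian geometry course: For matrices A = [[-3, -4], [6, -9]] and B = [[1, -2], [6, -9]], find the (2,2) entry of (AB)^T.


(AB)^T_{ij} = (AB)_{ji} = sum_k A_{jk} B_{ki}.
For i=2, j=2 we need (AB)_{22}:
A_{21} * B_{12} = 6 * -2 = -12
A_{22} * B_{22} = -9 * -9 = 81
Sum = -12 + 81 = 69

69


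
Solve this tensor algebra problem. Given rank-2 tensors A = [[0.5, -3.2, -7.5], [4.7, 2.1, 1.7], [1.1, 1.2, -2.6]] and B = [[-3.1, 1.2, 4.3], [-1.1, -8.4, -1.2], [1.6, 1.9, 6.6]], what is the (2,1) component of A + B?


Tensor addition is component-wise: (A + B)_{ij} = A_{ij} + B_{ij}.
A_{21} = 4.7
B_{21} = -1.1
(A + B)_{21} = 4.7 + -1.1 = 3.6

3.6


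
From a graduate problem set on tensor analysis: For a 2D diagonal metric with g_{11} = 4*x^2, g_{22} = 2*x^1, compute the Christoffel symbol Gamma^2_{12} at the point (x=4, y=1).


For a diagonal metric, Gamma^k_{ij} = (1/2) g^{kk} (dg_{ik}/dx_j + dg_{jk}/dx_i - dg_{ij}/dx_k).
The metric is diagonal, so g_{ab} = 0 for a != b.
At the given point: g_{11} = 64, g_{22} = 8
g^{22} = 1/8
dg_{12}/dx_2 = 0 (off-diagonal)
dg_{22}/dx_1 = dg_{22}/dx_1 = 2
dg_{12}/dx_2 = 0 (off-diagonal)
Numerator = 0 + 2 - 0 = 2
Gamma^2_{12} = 2 / (2 * 8) = 1/8

1/8


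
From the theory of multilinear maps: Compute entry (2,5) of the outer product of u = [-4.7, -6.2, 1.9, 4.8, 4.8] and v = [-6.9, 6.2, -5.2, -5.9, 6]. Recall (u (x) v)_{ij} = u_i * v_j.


The outer product entry T_{ij} = u_i * v_j.
We need i=2, j=5.
u_2 = -6.2, v_5 = 6
T_{2,5} = -6.2 * 6 = -37.2

-37.2


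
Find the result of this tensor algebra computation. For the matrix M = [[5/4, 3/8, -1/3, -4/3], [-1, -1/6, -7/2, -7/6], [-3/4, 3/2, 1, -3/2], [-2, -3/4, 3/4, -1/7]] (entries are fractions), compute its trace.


The trace is the sum of diagonal entries.
Diagonal: M[1,1] = 5/4, M[2,2] = -1/6, M[3,3] = 1, M[4,4] = -1/7
Tr(M) = 5/4 + -1/6 + 1 + -1/7
Computing step by step:
After adding M[1,1]: 5/4
After adding M[2,2]: 13/12
After adding M[3,3]: 25/12
After adding M[4,4]: 163/84
Tr(M) = 163/84

163/84


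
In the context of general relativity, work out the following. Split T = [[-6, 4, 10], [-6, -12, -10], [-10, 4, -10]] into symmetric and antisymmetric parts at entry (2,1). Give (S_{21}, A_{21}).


T_{21} = -6
T_{12} = 4
S_{21} = (-6 + 4)/2 = -2/2 = -1
A_{21} = (-6 - 4)/2 = -10/2 = -5
Check: S + A = -1 + -5 = -6 = T_{21}.

(-1, -5)


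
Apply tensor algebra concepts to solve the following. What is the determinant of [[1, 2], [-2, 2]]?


For a 2x2 matrix [[a, b], [c, d]], det = a*d - b*c.
a = 1, b = 2, c = -2, d = 2
a*d = 1 * 2 = 2
b*c = 2 * -2 = -4
det = 2 - -4 = 6

6


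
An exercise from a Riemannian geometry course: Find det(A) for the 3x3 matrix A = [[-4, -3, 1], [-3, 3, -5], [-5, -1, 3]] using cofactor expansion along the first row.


Expanding along the first row, det(A) = a11*M_11 - a12*M_12 + a13*M_13, where M_1j is the (1,j) minor.
Minor M_11 = 3*3 - -5*-1 = 4
Minor M_12 = -3*3 - -5*-5 = -34
Minor M_13 = -3*-1 - 3*-5 = 18
det = -4*(4) - -3*(-34) + 1*(18)
    = -16 - 102 + 18
    = -100

-100


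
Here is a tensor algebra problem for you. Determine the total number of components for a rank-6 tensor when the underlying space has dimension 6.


The number of components of a rank-r tensor in d dimensions is d^r.
Here d = 6 and r = 6.
6^6 = 46656

46656


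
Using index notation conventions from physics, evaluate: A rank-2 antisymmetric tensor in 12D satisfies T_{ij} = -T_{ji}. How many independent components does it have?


An antisymmetric rank-2 tensor satisfies A_{ij} = -A_{ji}, so diagonal entries are zero.
The independent components are the upper-triangular entries: C(n, 2) = n(n-1)/2.
n = 12
C(12, 2) = 12 * 11 / 2 = 132 / 2 = 66

66


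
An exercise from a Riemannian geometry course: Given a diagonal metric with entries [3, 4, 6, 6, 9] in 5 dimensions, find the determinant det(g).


For a diagonal metric, the determinant is the product of diagonal entries.
Diagonal entries: 3, 4, 6, 6, 9
det(g) = 3 * 4 * 6 * 6 * 9 = 3888

3888


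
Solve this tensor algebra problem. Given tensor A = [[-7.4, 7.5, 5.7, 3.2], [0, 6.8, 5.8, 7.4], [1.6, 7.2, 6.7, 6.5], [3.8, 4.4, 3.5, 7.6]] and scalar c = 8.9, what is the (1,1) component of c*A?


Scalar multiplication: (cA)_{ij} = c * A_{ij}.
c = 8.9
A_{11} = -7.4
(cA)_{11} = 8.9 * -7.4 = -65.86

-65.86


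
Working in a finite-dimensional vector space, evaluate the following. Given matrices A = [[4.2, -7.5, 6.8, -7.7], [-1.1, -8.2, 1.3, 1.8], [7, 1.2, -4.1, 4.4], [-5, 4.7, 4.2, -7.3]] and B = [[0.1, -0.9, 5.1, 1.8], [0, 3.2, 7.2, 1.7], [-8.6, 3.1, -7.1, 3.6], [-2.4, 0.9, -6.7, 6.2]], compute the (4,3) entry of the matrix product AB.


(AB)_{ij} = sum_k A_{ik} B_{kj}.
For i=4, j=3:
A_{41} * B_{13} = -5 * 5.1 = -25.5
A_{42} * B_{23} = 4.7 * 7.2 = 33.84
A_{43} * B_{33} = 4.2 * -7.1 = -29.82
A_{44} * B_{43} = -7.3 * -6.7 = 48.91
Sum = -25.5 + 33.84 + -29.82 + 48.91 = 27.43

27.43


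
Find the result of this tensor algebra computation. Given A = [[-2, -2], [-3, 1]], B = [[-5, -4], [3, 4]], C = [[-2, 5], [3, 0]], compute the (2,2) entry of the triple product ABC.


(ABC)_{22} = sum_m (AB)_{2m} C_{m2}. First compute row 2 of AB.
(AB)_{21} = -3*-5 + 1*3 = 18
(AB)_{22} = -3*-4 + 1*4 = 16
Now contract with column 2 of C:
(AB)_{21} * C_{12} = 18 * 5 = 90
(AB)_{22} * C_{22} = 16 * 0 = 0
(ABC)_{22} = 90 + 0 = 90

90


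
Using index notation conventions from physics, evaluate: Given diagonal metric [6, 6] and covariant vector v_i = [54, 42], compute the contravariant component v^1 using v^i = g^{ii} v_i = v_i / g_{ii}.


To raise an index with a diagonal metric: v^i = v_i / g_{ii}.
For index 1: v_1 = 54, g_{11} = 6
v^1 = 54 / 6 = 9

9


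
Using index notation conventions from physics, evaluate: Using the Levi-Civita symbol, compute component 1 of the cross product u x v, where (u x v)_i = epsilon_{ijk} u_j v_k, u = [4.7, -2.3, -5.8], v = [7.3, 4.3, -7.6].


(u x v)_1 = sum_{j,k} epsilon_{1jk} u_j v_k. Only permutations of (1,2,3) contribute; the two non-zero terms are:
eps_{123} u_2 v_3 = 1 * -2.3 * -7.6 = 17.48
eps_{132} u_3 v_2 = -1 * -5.8 * 4.3 = 24.94
(u x v)_1 = 42.42

42.42


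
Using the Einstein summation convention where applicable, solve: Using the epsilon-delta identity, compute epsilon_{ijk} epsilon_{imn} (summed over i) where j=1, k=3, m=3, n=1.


Using the identity: epsilon_{ijk} epsilon_{imn} = delta_{jm} delta_{kn} - delta_{jn} delta_{km}.
delta_{13} = 0
delta_{31} = 0
delta_{11} = 1
delta_{33} = 1
Result = 0 * 0 - 1 * 1 = 0 - 1 = -1

-1


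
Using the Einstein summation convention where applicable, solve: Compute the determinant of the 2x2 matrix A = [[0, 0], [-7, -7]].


For a 2x2 matrix [[a, b], [c, d]], det = a*d - b*c.
a = 0, b = 0, c = -7, d = -7
a*d = 0 * -7 = 0
b*c = 0 * -7 = 0
det = 0 - 0 = 0

0


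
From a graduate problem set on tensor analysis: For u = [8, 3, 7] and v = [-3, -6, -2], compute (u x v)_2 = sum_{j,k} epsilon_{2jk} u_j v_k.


(u x v)_2 = sum_{j,k} epsilon_{2jk} u_j v_k. Only permutations of (1,2,3) contribute; the two non-zero terms are:
eps_{213} u_1 v_3 = -1 * 8 * -2 = 16
eps_{231} u_3 v_1 = 1 * 7 * -3 = -21
(u x v)_2 = -5

-5


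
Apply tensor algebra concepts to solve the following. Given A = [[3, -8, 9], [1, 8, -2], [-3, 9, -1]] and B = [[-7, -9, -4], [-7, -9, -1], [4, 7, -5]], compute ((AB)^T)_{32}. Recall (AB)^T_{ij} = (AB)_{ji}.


(AB)^T_{ij} = (AB)_{ji} = sum_k A_{jk} B_{ki}.
For i=3, j=2 we need (AB)_{23}:
A_{21} * B_{13} = 1 * -4 = -4
A_{22} * B_{23} = 8 * -1 = -8
A_{23} * B_{33} = -2 * -5 = 10
Sum = -4 + -8 + 10 = -2

-2


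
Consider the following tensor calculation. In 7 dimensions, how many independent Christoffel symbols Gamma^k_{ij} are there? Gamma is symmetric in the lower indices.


Christoffel symbols Gamma^k_{ij} are symmetric in i,j, so there are d * d(d+1)/2 independent symbols.
d = 7
d(d+1)/2 = 7 * 8 / 2 = 28
Total = 7 * 28 = 196

196


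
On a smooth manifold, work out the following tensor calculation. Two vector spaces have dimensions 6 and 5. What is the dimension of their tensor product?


The dimension of a tensor product is the product of dimensions.
dim(V) = 6, dim(W) = 5
dim(V (x) W) = 6 * 5 = 30

30


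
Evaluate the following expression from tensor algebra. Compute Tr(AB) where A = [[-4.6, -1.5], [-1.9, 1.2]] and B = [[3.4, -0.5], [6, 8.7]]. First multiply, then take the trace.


Tr(AB) = sum_i (AB)_{ii} where (AB)_{ii} = sum_k A_{ik} B_{ki}.
(AB)_{11} = -4.6*3.4 + -1.5*6 = -24.64
(AB)_{22} = -1.9*-0.5 + 1.2*8.7 = 11.39
Tr(AB) = -24.64 + 11.39 = -13.25

-13.25


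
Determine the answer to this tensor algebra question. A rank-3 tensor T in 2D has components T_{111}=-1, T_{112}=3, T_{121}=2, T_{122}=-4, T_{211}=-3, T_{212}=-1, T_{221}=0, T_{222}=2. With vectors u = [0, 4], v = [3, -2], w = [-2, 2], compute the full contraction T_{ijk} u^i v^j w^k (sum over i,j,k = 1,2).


S = sum over i,j,k of T_{ijk} u_i v_j w_k. Expanding all 8 terms:
T_{111}*u_1*v_1*w_1 = -1*0*3*-2 = 0  (running total: 0)
T_{112}*u_1*v_1*w_2 = 3*0*3*2 = 0  (running total: 0)
T_{121}*u_1*v_2*w_1 = 2*0*-2*-2 = 0  (running total: 0)
T_{122}*u_1*v_2*w_2 = -4*0*-2*2 = 0  (running total: 0)
T_{211}*u_2*v_1*w_1 = -3*4*3*-2 = 72  (running total: 72)
T_{212}*u_2*v_1*w_2 = -1*4*3*2 = -24  (running total: 48)
T_{221}*u_2*v_2*w_1 = 0*4*-2*-2 = 0  (running total: 48)
T_{222}*u_2*v_2*w_2 = 2*4*-2*2 = -32  (running total: 16)
S = 16

16


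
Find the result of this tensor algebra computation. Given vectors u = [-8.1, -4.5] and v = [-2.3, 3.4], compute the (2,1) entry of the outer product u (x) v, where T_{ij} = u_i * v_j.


The outer product entry T_{ij} = u_i * v_j.
We need i=2, j=1.
u_2 = -4.5, v_1 = -2.3
T_{2,1} = -4.5 * -2.3 = 10.35

10.35


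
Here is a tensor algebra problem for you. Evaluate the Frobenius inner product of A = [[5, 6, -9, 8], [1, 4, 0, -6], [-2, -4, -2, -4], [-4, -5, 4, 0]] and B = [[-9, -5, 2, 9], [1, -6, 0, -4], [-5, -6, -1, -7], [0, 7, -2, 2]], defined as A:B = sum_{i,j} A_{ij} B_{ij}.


A:B = sum over all i,j of A_{ij} * B_{ij}.
Row 1: 5*-9=-45, 6*-5=-30, -9*2=-18, 8*9=72 => row sum = -21
Row 2: 1*1=1, 4*-6=-24, 0*0=0, -6*-4=24 => row sum = 1
Row 3: -2*-5=10, -4*-6=24, -2*-1=2, -4*-7=28 => row sum = 64
Row 4: -4*0=0, -5*7=-35, 4*-2=-8, 0*2=0 => row sum = -43
Total = -21 + 1 + 64 + -43 = 1

1


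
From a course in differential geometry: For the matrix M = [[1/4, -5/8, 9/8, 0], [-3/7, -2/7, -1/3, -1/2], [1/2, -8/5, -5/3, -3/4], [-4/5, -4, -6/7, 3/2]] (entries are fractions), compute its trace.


The trace is the sum of diagonal entries.
Diagonal: M[1,1] = 1/4, M[2,2] = -2/7, M[3,3] = -5/3, M[4,4] = 3/2
Tr(M) = 1/4 + -2/7 + -5/3 + 3/2
Computing step by step:
After adding M[1,1]: 1/4
After adding M[2,2]: -1/28
After adding M[3,3]: -143/84
After adding M[4,4]: -17/84
Tr(M) = -17/84

-17/84


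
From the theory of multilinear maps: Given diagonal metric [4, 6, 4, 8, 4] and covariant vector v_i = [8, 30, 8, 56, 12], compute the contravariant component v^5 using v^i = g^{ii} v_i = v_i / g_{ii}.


To raise an index with a diagonal metric: v^i = v_i / g_{ii}.
For index 5: v_5 = 12, g_{55} = 4
v^5 = 12 / 4 = 3

3


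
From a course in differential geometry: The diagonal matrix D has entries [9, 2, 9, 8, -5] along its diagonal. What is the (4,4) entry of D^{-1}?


For a diagonal matrix, the inverse has entries (D^{-1})_{ii} = 1/d_{ii}.
The diagonal entries are: d_{11} = 9, d_{22} = 2, d_{33} = 9, d_{44} = 8, d_{55} = -5
We need (D^{-1})_{44} = 1/d_{44} = 1/8 = 1/8

1/8


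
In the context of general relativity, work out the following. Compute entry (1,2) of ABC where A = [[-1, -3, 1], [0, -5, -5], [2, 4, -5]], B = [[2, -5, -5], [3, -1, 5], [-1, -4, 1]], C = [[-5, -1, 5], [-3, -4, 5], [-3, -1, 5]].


(ABC)_{12} = sum_m (AB)_{1m} C_{m2}. First compute row 1 of AB.
(AB)_{11} = -1*2 + -3*3 + 1*-1 = -12
(AB)_{12} = -1*-5 + -3*-1 + 1*-4 = 4
(AB)_{13} = -1*-5 + -3*5 + 1*1 = -9
Now contract with column 2 of C:
(AB)_{11} * C_{12} = -12 * -1 = 12
(AB)_{12} * C_{22} = 4 * -4 = -16
(AB)_{13} * C_{32} = -9 * -1 = 9
(ABC)_{12} = 12 + -16 + 9 = 5

5


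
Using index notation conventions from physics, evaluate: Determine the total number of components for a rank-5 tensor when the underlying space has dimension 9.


The number of components of a rank-r tensor in d dimensions is d^r.
Here d = 9 and r = 5.
9^5 = 59049

59049


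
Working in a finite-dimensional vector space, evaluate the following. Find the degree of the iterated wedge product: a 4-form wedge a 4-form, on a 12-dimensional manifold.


The degree of a wedge product is the sum of the degrees of the individual forms.
Degrees: 4, 4
Total degree = 4 + 4 = 8

8


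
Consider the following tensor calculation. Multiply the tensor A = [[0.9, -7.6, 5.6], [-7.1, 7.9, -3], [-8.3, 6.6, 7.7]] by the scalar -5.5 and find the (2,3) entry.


Scalar multiplication: (cA)_{ij} = c * A_{ij}.
c = -5.5
A_{23} = -3
(cA)_{23} = -5.5 * -3 = 16.5

16.5


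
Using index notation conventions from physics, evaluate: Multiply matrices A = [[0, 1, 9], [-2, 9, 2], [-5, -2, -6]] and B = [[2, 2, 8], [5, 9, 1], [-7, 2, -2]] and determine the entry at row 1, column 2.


(AB)_{ij} = sum_k A_{ik} B_{kj}.
For i=1, j=2:
A_{11} * B_{12} = 0 * 2 = 0
A_{12} * B_{22} = 1 * 9 = 9
A_{13} * B_{32} = 9 * 2 = 18
Sum = 0 + 9 + 18 = 27

27


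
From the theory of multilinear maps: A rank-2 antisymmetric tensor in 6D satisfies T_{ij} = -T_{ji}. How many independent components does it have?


An antisymmetric rank-2 tensor satisfies A_{ij} = -A_{ji}, so diagonal entries are zero.
The independent components are the upper-triangular entries: C(n, 2) = n(n-1)/2.
n = 6
C(6, 2) = 6 * 5 / 2 = 30 / 2 = 15

15


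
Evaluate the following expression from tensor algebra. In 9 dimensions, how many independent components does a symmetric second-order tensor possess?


A symmetric rank-2 tensor in d dimensions has d(d+1)/2 independent components.
d = 9
d(d+1)/2 = 9 * 10 / 2 = 90 / 2 = 45

45


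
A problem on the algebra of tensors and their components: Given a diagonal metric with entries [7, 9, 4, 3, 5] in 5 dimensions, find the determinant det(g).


For a diagonal metric, the determinant is the product of diagonal entries.
Diagonal entries: 7, 9, 4, 3, 5
det(g) = 7 * 9 * 4 * 3 * 5 = 3780

3780


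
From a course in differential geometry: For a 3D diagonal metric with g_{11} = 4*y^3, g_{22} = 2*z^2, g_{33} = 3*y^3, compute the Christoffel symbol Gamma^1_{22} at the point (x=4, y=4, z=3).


For a diagonal metric, Gamma^k_{ij} = (1/2) g^{kk} (dg_{ik}/dx_j + dg_{jk}/dx_i - dg_{ij}/dx_k).
The metric is diagonal, so g_{ab} = 0 for a != b.
At the given point: g_{11} = 256, g_{22} = 18, g_{33} = 192
g^{11} = 1/256
dg_{21}/dx_2 = 0 (off-diagonal)
dg_{21}/dx_2 = 0 (off-diagonal)
dg_{22}/dx_1 = dg_{22}/dx_1 = 0
Numerator = 0 + 0 - 0 = 0
Gamma^1_{22} = 0 / (2 * 256) = 0

0


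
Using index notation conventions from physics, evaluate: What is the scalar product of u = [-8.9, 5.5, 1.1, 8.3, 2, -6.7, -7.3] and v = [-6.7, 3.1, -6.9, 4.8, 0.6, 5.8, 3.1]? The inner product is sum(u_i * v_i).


The inner product u . v = sum of u_i * v_i.
Term-by-term: -8.9 * -6.7, 5.5 * 3.1, 1.1 * -6.9, 8.3 * 4.8, 2 * 0.6, -6.7 * 5.8, -7.3 * 3.1
Products: 59.63, 17.05, -7.59, 39.84, 1.2, -38.86, -22.63
Sum = 59.63 + 17.05 + -7.59 + 39.84 + 1.2 + -38.86 + -22.63 = 48.64

48.64


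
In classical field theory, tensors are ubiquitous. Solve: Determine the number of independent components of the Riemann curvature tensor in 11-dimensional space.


The Riemann tensor in d dimensions has d^2(d^2 - 1)/12 independent components.
d = 11, so d^2 = 121
d^2 - 1 = 120
d^2(d^2 - 1) = 121 * 120 = 14520
Divide by 12: 14520 / 12 = 1210

1210


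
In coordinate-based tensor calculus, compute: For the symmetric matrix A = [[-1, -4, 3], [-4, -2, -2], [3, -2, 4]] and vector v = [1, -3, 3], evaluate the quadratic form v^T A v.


First compute Av:
(Av)_1 = -1*1 + -4*-3 + 3*3 = 20
(Av)_2 = -4*1 + -2*-3 + -2*3 = -4
(Av)_3 = 3*1 + -2*-3 + 4*3 = 21
Av = [20, -4, 21]
Then v^T (Av) = 1*20 + -3*-4 + 3*21
= 20 + 12 + 63 = 95

95


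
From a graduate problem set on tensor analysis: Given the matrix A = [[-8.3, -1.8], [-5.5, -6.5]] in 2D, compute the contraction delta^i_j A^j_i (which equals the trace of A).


The contraction (trace) of a rank-2 tensor is the sum of its diagonal elements.
Diagonal entries: A[1,1] = -8.3, A[2,2] = -6.5
Tr(A) = -8.3 + -6.5 = -14.8

-14.8


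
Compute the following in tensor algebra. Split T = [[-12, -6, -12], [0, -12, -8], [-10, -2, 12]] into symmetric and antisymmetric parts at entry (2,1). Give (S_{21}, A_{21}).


T_{21} = 0
T_{12} = -6
S_{21} = (0 + -6)/2 = -6/2 = -3
A_{21} = (0 - -6)/2 = 6/2 = 3
Check: S + A = -3 + 3 = 0 = T_{21}.

(-3, 3)


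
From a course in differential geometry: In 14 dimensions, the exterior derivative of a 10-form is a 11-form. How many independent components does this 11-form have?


The exterior derivative of a p-form is a (p+1)-form.
Its number of independent components is C(n, p+1).
n = 14, p+1 = 11
C(14, 11) = 364

364
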